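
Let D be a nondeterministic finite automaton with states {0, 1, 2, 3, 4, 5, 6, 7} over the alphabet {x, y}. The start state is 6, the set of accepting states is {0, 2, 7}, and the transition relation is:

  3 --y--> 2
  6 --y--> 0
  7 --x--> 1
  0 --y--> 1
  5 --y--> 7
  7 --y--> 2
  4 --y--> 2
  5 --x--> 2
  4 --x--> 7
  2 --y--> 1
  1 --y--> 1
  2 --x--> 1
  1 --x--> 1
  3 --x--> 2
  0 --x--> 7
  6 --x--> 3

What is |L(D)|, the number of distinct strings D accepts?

The useful subgraph on states {0, 2, 3, 6, 7} is acyclic, so L(D) is finite; the longest accepting path visits 4 useful states, giving maximum string length 3.
Counting accepting paths from 6 by length: 1 of length 1, 3 of length 2, 1 of length 3. Total 5.

5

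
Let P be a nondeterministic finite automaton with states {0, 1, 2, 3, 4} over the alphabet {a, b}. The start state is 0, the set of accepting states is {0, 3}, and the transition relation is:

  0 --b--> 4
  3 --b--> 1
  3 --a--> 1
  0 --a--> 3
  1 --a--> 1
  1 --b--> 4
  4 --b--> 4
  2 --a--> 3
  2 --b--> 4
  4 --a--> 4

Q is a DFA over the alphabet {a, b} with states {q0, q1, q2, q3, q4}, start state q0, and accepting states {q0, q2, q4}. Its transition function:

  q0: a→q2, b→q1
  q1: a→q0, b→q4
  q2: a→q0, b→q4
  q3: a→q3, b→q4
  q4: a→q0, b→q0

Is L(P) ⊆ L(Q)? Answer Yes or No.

Exploring the product automaton P × Q from the start pair (0, q0), following both machines on each input symbol, reaches 9 state pairs: (0, q0), (3, q2), (4, q1), (1, q0), (1, q4), (4, q0), (4, q4), (1, q2), (4, q2).
P accepts in {0, 3} and Q accepts in {q0, q2, q4}. The reachable pairs whose P-component is accepting are (0, q0), (3, q2); in each of them the Q-component is accepting too, so the product for L(P) \ L(Q) (P-component accepting, Q-component rejecting) has no reachable accepting pair and the difference is empty.
Hence every string in L(P) is also in L(Q).

Yes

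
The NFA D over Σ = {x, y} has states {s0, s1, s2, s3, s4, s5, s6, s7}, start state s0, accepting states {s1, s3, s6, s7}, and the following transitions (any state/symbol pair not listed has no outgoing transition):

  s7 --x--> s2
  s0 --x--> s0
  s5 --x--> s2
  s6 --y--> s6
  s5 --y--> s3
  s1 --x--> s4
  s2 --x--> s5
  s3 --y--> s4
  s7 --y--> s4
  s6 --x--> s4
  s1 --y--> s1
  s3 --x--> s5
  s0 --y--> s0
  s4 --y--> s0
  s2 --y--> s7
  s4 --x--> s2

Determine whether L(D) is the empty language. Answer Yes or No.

The states reachable from the start state are {s0}.
None of the accepting states {s1, s3, s6, s7} is reachable, so no string is accepted and L(D) = ∅.

Yes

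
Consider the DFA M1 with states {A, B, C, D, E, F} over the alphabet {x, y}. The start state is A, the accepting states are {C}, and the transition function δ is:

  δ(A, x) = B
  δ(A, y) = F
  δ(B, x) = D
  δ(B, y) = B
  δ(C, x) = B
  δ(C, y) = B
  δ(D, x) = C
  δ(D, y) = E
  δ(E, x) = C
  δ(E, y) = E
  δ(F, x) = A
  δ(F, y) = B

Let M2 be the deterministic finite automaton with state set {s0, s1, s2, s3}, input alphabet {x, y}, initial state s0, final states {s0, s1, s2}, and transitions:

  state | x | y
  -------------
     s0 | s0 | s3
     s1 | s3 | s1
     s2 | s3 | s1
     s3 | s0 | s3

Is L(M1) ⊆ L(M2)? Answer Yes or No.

Yes

Exploring the product automaton M1 × M2 from the start pair (A, s0), following both machines on each input symbol, reaches 7 state pairs: (A, s0), (B, s0), (F, s3), (D, s0), (B, s3), (C, s0), (E, s3).
M1 accepts in {C} and M2 accepts in {s0, s1, s2}. The reachable pairs whose M1-component is accepting are (C, s0); in each of them the M2-component is accepting too, so the product for L(M1) \ L(M2) (M1-component accepting, M2-component rejecting) has no reachable accepting pair and the difference is empty.
Hence every string in L(M1) is also in L(M2).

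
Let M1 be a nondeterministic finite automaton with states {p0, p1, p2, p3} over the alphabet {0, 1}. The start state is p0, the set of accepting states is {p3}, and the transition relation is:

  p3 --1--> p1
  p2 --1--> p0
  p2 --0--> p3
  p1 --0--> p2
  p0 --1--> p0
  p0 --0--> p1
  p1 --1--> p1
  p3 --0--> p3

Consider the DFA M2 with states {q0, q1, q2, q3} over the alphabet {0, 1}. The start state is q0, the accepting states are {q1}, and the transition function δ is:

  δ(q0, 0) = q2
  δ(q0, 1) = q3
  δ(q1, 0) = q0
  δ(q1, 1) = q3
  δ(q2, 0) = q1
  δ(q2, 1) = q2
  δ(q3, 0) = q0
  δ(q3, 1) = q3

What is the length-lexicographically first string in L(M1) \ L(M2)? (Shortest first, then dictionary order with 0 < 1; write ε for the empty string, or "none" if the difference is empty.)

000

The string 000 is accepted by M1 but not by M2.
No shorter string lies in the difference, and 000 is the lexicographically first length-3 string in L(M1) \ L(M2).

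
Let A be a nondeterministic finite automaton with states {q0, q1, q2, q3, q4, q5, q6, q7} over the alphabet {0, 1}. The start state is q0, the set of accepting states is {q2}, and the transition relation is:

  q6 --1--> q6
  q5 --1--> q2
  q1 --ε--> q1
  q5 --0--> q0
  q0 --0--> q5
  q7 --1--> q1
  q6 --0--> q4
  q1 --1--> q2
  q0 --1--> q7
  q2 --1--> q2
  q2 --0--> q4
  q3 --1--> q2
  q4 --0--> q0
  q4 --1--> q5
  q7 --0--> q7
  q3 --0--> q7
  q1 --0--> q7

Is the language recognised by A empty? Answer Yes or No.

No

The string 01 is accepted: the run q0 → q5 → q2 ends in the accepting state q2.
Since at least one string is accepted, L(A) is not empty.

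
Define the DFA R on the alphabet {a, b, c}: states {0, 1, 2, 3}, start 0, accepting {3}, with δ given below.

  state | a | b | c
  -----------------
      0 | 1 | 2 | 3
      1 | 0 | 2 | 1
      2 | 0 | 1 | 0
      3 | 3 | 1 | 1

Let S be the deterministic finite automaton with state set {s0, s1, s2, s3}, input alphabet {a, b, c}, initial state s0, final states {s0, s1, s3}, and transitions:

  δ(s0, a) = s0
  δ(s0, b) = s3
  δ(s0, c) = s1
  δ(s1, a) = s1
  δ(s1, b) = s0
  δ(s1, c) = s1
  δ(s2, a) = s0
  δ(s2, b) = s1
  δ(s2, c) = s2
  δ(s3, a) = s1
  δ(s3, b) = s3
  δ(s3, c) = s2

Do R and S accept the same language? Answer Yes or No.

The string bcc is accepted by R but rejected by S.
So L(R) ≠ L(S).

No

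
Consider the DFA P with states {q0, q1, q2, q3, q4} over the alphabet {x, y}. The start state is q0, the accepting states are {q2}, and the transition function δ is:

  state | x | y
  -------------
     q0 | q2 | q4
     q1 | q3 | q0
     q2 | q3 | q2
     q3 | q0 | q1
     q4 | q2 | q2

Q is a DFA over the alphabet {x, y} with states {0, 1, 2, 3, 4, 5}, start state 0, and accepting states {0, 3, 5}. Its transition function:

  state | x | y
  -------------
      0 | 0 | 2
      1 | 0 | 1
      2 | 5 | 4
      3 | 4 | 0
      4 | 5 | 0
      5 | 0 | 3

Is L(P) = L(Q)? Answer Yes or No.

No

The string xy is accepted by P but rejected by Q.
So L(P) ≠ L(Q).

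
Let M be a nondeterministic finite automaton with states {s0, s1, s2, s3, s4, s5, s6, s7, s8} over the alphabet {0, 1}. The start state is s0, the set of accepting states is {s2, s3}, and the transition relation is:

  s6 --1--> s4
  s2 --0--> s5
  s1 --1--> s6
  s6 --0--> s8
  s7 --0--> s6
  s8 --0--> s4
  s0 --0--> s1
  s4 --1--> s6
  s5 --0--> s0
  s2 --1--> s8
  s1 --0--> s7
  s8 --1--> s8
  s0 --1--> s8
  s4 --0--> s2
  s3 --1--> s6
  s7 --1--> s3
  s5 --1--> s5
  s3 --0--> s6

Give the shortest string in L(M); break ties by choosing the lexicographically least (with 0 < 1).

001

A breadth-first search from s0 reaches an accepting state first via the path s0 → s1 → s7 → s3 on input 001.
No string of length < 3 is accepted (BFS exhausts all shorter strings without reaching an accepting state), and 001 is the lexicographically least accepting string of length 3.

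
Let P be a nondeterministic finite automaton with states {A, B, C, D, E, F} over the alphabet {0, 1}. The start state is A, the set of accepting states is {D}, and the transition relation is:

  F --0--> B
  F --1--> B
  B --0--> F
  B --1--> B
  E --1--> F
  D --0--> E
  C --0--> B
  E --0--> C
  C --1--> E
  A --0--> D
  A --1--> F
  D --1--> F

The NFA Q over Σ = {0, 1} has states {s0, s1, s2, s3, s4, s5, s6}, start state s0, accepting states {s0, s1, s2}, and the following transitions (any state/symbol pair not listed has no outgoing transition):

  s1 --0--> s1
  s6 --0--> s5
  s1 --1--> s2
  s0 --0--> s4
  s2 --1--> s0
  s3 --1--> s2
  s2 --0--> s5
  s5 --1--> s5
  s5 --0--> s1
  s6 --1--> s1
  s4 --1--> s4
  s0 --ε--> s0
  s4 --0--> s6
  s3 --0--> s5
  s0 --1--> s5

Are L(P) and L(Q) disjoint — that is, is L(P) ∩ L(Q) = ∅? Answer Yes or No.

Exploring the product automaton P × Q from the start pair (A, s0), following both machines on each input symbol, reaches 18 state pairs: (A, s0), (D, s4), (F, s5), (E, s6), (F, s4), (B, s1), (B, s5), (C, s5), (F, s1), (B, s6), (B, s4), (B, s2), (E, s5), (F, s6), (B, s0), (C, s1), (E, s2), (F, s0).
P accepts in {D} and Q accepts in {s0, s1, s2}; no reachable pair has both components accepting, so no string drives both machines to acceptance simultaneously and L(P) ∩ L(Q) = ∅.
So no string is accepted by both, and the intersection is empty.

Yes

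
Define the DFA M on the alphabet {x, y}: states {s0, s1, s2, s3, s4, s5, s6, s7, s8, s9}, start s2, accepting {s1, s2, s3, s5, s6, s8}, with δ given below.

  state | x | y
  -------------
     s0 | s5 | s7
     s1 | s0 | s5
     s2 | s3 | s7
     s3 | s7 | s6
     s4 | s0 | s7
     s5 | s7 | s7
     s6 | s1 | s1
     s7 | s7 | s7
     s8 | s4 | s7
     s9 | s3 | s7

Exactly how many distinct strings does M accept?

The useful subgraph on states {s0, s1, s2, s3, s5, s6} is acyclic, so L(M) is finite; the longest accepting path visits 6 useful states, giving maximum string length 5.
Counting accepting paths from s2 by length: 1 of length 0, 1 of length 1, 1 of length 2, 2 of length 3, 2 of length 4, 2 of length 5. Total 9.

9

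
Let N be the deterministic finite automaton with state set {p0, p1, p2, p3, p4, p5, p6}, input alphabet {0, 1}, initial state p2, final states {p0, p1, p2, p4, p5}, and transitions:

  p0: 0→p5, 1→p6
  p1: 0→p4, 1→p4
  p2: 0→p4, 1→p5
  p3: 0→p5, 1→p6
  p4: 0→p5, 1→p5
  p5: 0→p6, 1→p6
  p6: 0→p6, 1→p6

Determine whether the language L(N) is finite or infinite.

The useful states (reachable from p2 and able to reach an accepting state) are {p2, p4, p5}.
Restricted to these states the transition graph has no cycle, so every accepting path has bounded length and L is finite.

finite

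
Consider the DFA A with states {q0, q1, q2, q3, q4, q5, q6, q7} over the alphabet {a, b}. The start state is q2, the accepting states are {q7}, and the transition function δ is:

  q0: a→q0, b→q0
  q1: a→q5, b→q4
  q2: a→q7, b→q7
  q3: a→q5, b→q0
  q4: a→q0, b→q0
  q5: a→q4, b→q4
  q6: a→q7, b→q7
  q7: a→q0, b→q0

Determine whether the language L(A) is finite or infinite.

The useful states (reachable from q2 and able to reach an accepting state) are {q2, q7}.
Restricted to these states the transition graph has no cycle, so every accepting path has bounded length and L is finite.

finite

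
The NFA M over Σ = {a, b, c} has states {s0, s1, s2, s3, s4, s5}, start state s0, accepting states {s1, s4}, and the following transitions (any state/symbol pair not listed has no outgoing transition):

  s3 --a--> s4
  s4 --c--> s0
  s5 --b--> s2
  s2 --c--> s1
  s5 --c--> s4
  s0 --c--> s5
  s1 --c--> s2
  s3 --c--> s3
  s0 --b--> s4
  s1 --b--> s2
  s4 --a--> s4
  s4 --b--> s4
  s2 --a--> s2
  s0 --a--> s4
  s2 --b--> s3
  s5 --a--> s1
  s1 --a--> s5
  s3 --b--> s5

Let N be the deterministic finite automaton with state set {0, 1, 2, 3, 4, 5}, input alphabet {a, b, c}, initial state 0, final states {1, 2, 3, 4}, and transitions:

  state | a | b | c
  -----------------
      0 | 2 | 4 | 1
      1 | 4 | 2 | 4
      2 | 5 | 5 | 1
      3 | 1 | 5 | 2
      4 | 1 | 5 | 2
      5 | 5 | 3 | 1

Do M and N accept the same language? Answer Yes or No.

No

The string aa is accepted by M but rejected by N.
So L(M) ≠ L(N).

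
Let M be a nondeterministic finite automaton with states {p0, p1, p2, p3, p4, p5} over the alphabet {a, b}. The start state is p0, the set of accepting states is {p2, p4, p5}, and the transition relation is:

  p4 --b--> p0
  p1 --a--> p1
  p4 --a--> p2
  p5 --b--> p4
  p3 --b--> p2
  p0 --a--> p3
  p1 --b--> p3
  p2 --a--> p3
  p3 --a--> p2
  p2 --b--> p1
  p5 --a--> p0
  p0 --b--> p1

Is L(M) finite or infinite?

State p1 is reachable from the start and can reach an accepting state, and it lies on the cycle p1 → p1.
Traversing that cycle any number of times yields accepted strings of unbounded length, so the language is infinite.

infinite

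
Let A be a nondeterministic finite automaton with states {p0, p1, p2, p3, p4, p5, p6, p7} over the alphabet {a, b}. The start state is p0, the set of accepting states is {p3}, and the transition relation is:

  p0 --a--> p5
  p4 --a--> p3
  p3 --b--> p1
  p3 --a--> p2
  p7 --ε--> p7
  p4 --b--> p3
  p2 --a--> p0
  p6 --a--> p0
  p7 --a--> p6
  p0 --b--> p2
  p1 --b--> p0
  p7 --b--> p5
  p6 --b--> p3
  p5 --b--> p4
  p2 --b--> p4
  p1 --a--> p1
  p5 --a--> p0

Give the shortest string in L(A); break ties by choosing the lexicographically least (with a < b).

aba

A breadth-first search from p0 reaches an accepting state first via the path p0 → p5 → p4 → p3 on input aba.
No string of length < 3 is accepted (BFS exhausts all shorter strings without reaching an accepting state), and aba is the lexicographically least accepting string of length 3.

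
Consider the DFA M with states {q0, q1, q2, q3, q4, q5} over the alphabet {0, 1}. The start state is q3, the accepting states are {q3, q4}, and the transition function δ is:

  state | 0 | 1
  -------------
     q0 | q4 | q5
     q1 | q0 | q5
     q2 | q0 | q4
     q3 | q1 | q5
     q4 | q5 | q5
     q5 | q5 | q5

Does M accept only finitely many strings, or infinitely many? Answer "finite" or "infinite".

finite

The useful states (reachable from q3 and able to reach an accepting state) are {q0, q1, q3, q4}.
Restricted to these states the transition graph has no cycle, so every accepting path has bounded length and L is finite.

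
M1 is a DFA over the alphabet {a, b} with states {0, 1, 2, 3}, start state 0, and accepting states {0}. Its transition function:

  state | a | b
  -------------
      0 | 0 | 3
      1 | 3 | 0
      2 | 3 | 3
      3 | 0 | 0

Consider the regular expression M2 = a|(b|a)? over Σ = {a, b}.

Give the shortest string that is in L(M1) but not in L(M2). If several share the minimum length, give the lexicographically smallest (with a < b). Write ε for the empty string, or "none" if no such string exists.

aa

The string aa is accepted by M1 but not by M2.
No shorter string lies in the difference, and aa is the lexicographically first length-2 string in L(M1) \ L(M2).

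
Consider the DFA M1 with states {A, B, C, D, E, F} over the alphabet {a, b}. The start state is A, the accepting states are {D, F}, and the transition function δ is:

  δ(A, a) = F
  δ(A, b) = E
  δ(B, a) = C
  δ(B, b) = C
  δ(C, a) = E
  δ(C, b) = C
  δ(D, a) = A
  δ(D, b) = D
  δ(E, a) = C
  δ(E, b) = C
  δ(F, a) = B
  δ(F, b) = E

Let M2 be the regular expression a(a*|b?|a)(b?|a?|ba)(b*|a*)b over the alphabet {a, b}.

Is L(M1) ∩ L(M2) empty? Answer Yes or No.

Yes

Converting the expression M2 to a DFA (subset construction, then merging equivalent states) gives the minimal DFA with states {r0, r1, r2, r3, r4, r5, r6, r7, r8, r9}, start state r0, accepting states {r4, r5, r7, r9} and transitions r0: a→r1, b→r2; r1: a→r3, b→r4; r2: a→r2, b→r2; r3: a→r3, b→r5; r4: a→r6, b→r5; r5: a→r6, b→r7; r6: a→r8, b→r7; r7: a→r2, b→r7; r8: a→r8, b→r9; r9: a→r2, b→r2.
Exploring the product automaton M1 × M2 from the start pair (A, r0), following both machines on each input symbol, reaches 15 state pairs: (A, r0), (F, r1), (E, r2), (B, r3), (E, r4), (C, r2), (C, r3), (C, r5), (C, r6), (E, r3), (E, r6), (C, r7), (E, r8), (C, r8), (C, r9).
M1 accepts in {D, F} and M2 accepts in {r4, r5, r7, r9}; no reachable pair has both components accepting, so no string drives both machines to acceptance simultaneously and L(M1) ∩ L(M2) = ∅.
So no string is accepted by both, and the intersection is empty.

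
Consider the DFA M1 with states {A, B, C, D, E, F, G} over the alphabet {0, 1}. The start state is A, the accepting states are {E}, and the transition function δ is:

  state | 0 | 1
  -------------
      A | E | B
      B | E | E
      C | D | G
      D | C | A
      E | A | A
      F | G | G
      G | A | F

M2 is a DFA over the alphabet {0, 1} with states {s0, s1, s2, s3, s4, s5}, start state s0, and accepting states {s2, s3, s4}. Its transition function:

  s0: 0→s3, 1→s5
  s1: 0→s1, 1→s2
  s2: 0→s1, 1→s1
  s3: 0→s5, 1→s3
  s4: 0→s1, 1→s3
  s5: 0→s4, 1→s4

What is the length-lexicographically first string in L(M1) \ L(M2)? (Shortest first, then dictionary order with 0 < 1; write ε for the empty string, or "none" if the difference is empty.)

The string 010 is accepted by M1 but not by M2.
No shorter string lies in the difference, and 010 is the lexicographically first length-3 string in L(M1) \ L(M2).

010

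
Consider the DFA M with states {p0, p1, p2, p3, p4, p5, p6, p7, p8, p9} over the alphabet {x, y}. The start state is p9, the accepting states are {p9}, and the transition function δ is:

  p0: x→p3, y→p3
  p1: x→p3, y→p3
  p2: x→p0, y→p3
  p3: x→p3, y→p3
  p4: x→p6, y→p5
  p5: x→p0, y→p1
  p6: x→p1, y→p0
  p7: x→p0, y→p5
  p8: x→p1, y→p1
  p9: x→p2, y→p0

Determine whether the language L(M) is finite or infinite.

finite

The useful states (reachable from p9 and able to reach an accepting state) are {p9}.
Restricted to these states the transition graph has no cycle, so every accepting path has bounded length and L is finite.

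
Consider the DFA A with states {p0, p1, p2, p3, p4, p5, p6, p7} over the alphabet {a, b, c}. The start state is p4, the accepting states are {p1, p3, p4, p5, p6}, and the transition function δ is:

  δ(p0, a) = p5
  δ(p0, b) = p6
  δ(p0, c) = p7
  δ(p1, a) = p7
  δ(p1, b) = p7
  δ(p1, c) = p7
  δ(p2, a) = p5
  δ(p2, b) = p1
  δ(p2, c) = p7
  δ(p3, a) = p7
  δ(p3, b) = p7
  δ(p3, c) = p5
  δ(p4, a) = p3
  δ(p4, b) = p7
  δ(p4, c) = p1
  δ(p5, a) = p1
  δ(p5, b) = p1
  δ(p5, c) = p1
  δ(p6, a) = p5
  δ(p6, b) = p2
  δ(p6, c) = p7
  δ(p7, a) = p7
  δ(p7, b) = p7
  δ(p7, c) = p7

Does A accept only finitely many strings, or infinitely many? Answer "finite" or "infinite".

The useful states (reachable from p4 and able to reach an accepting state) are {p1, p3, p4, p5}.
Restricted to these states the transition graph has no cycle, so every accepting path has bounded length and L is finite.

finite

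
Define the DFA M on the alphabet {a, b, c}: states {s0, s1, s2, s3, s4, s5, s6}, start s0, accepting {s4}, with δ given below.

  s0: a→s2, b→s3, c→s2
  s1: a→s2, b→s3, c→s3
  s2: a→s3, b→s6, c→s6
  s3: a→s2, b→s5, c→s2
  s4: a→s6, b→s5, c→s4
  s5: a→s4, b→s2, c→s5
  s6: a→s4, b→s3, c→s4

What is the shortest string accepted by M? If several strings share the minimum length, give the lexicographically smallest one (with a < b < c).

aba

A breadth-first search from s0 reaches an accepting state first via the path s0 → s2 → s6 → s4 on input aba.
No string of length < 3 is accepted (BFS exhausts all shorter strings without reaching an accepting state), and aba is the lexicographically least accepting string of length 3.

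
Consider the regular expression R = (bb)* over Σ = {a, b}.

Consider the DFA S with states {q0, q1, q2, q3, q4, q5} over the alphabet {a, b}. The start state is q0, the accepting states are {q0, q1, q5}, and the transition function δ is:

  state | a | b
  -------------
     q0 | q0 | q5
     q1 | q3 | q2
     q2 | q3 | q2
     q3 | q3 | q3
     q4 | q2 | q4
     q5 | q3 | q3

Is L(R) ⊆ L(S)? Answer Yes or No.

No

The string bb is in L(R) but not in L(S).
So L(R) ⊄ L(S).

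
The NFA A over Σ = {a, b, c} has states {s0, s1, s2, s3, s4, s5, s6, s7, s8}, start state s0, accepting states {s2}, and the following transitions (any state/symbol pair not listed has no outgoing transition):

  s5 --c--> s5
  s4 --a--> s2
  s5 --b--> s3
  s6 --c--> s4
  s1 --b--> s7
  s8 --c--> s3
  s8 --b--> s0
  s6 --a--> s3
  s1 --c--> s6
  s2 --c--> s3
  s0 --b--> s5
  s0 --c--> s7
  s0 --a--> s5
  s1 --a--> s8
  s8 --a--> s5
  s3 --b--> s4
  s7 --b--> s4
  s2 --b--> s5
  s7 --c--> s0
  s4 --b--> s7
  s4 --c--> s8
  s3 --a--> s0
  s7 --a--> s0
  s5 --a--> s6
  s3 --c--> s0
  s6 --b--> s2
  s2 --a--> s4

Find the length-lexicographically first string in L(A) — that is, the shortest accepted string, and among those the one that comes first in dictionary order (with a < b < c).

aab

A breadth-first search from s0 reaches an accepting state first via the path s0 → s5 → s6 → s2 on input aab.
No string of length < 3 is accepted (BFS exhausts all shorter strings without reaching an accepting state), and aab is the lexicographically least accepting string of length 3.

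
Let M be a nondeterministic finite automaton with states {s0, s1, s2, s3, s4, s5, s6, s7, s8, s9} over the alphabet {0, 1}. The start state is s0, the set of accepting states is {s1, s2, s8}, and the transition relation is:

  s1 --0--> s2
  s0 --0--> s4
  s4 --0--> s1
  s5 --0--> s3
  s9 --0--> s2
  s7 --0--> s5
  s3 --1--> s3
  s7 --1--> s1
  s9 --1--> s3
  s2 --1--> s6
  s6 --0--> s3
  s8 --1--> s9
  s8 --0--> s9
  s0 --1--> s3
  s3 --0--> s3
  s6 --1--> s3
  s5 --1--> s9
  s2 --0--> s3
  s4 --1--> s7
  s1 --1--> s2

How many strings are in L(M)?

7

The useful subgraph on states {s0, s1, s2, s4, s5, s7, s9} is acyclic, so L(M) is finite; the longest accepting path visits 6 useful states, giving maximum string length 5.
Counting accepting paths from s0 by length: 1 of length 2, 3 of length 3, 2 of length 4, 1 of length 5. Total 7.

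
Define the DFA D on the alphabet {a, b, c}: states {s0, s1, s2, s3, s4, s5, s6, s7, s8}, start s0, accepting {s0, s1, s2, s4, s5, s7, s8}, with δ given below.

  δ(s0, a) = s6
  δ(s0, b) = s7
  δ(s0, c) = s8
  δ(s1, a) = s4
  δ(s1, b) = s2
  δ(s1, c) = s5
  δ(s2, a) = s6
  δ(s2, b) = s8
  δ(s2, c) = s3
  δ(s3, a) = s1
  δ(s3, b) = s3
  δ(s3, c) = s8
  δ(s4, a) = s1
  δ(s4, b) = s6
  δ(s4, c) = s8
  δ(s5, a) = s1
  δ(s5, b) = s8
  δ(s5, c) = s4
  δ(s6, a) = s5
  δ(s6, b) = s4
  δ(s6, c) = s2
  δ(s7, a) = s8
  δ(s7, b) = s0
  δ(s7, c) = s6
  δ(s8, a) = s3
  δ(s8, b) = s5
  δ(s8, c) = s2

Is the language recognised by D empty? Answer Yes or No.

No

The empty string ε is accepted: the run s0 ends in the accepting state s0.
Since at least one string is accepted, L(D) is not empty.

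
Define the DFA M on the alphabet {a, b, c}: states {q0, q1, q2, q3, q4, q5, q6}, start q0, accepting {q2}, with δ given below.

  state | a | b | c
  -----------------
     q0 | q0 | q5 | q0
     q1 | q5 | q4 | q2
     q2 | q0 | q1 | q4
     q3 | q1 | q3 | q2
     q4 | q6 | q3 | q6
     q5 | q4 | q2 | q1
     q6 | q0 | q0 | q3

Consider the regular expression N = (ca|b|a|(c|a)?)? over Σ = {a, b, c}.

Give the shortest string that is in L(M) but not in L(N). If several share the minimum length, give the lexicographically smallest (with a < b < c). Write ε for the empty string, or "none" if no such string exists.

The string bb is accepted by M but not by N.
No shorter string lies in the difference, and bb is the lexicographically first length-2 string in L(M) \ L(N).

bb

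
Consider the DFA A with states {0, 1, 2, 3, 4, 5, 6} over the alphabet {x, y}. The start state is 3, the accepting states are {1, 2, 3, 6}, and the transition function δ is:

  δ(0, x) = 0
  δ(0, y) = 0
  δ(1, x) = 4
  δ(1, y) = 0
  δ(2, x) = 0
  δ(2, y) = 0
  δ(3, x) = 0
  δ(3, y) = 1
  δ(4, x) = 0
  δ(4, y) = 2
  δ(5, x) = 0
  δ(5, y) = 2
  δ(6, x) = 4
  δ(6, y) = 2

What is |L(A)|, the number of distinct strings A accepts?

The useful subgraph on states {1, 2, 3, 4} is acyclic, so L(A) is finite; the longest accepting path visits 4 useful states, giving maximum string length 3.
Counting accepting paths from 3 by length: 1 of length 0, 1 of length 1, 1 of length 3. Total 3.

3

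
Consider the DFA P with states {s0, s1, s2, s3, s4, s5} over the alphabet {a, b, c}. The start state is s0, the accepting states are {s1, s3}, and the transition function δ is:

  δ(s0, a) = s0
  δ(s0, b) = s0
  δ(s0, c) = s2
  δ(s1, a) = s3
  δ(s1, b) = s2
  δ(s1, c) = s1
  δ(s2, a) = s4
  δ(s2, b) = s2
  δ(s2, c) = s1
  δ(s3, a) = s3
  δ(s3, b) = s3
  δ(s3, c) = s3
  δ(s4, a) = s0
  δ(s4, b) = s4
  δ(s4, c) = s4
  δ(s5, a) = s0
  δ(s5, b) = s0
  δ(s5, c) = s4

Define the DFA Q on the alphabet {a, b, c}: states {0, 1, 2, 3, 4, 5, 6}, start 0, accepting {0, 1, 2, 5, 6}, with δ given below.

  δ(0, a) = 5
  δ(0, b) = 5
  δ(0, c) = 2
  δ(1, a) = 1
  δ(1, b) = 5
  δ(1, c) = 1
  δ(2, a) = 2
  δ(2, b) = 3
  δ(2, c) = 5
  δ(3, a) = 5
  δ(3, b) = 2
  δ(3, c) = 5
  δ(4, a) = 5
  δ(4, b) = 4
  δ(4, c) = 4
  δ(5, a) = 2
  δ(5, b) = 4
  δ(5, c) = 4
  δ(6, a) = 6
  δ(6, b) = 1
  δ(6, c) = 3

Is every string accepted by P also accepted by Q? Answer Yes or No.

No

The string acc is in L(P) but not in L(Q).
So L(P) ⊄ L(Q).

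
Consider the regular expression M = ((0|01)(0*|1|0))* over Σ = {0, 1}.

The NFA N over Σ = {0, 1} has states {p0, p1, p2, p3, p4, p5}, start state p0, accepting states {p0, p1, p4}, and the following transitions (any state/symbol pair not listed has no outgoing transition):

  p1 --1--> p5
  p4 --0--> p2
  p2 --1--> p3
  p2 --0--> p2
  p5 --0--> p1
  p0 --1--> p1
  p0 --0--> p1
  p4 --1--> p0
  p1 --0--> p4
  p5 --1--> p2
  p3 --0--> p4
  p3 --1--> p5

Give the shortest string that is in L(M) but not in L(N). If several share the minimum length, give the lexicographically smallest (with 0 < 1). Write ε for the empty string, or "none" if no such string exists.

01

The string 01 is accepted by M but not by N.
No shorter string lies in the difference, and 01 is the lexicographically first length-2 string in L(M) \ L(N).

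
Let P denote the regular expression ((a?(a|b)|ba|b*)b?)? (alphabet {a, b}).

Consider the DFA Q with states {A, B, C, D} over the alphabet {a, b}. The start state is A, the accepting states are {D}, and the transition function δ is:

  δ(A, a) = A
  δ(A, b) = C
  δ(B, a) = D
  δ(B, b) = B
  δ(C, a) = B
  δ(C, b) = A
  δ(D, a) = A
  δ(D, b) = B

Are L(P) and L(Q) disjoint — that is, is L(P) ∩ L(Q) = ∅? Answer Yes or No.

Yes

Converting the expression P to a DFA (subset construction, then merging equivalent states) gives the minimal DFA with states {p0, p1, p2, p3, p4, p5, p6}, start state p0, accepting states {p0, p1, p2, p3, p4, p6} and transitions p0: a→p1, b→p2; p1: a→p3, b→p3; p2: a→p3, b→p4; p3: a→p5, b→p6; p4: a→p5, b→p4; p5: a→p5, b→p5; p6: a→p5, b→p5.
Exploring the product automaton P × Q from the start pair (p0, A), following both machines on each input symbol, reaches 15 state pairs: (p0, A), (p1, A), (p2, C), (p3, A), (p3, C), (p3, B), (p4, A), (p5, A), (p6, C), (p5, B), (p6, A), (p5, D), (p6, B), (p4, C), (p5, C).
P accepts in {p0, p1, p2, p3, p4, p6} and Q accepts in {D}; no reachable pair has both components accepting, so no string drives both machines to acceptance simultaneously and L(P) ∩ L(Q) = ∅.
So no string is accepted by both, and the intersection is empty.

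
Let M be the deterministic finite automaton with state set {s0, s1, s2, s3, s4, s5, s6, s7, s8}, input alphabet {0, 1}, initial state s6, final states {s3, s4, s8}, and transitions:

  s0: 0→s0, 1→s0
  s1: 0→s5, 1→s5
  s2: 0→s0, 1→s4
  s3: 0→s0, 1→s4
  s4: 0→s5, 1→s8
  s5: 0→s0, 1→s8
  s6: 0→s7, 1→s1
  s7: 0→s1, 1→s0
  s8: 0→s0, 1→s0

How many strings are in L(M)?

The useful subgraph on states {s1, s5, s6, s7, s8} is acyclic, so L(M) is finite; the longest accepting path visits 5 useful states, giving maximum string length 4.
Counting accepting paths from s6 by length: 2 of length 3, 2 of length 4. Total 4.

4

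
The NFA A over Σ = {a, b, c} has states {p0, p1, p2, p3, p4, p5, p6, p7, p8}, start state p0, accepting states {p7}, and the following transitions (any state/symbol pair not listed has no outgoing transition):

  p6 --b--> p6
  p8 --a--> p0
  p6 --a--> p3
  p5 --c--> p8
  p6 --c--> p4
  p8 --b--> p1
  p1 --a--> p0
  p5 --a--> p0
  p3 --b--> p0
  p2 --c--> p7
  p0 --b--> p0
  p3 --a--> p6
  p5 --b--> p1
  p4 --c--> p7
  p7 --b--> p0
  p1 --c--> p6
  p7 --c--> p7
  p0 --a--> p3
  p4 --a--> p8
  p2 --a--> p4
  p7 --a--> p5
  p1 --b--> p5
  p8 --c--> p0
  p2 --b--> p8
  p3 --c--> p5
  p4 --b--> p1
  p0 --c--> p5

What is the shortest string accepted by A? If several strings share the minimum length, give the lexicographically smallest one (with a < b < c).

aacc

A breadth-first search from p0 reaches an accepting state first via the path p0 → p3 → p6 → p4 → p7 on input aacc.
No string of length < 4 is accepted (BFS exhausts all shorter strings without reaching an accepting state), and aacc is the lexicographically least accepting string of length 4.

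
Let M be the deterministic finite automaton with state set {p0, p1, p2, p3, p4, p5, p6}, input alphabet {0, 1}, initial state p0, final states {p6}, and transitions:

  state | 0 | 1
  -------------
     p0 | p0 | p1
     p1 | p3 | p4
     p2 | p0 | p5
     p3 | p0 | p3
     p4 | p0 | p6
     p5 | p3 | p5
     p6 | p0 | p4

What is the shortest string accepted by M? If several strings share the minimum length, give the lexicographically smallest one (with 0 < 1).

A breadth-first search from p0 reaches an accepting state first via the path p0 → p1 → p4 → p6 on input 111.
No string of length < 3 is accepted (BFS exhausts all shorter strings without reaching an accepting state), and 111 is the lexicographically least accepting string of length 3.

111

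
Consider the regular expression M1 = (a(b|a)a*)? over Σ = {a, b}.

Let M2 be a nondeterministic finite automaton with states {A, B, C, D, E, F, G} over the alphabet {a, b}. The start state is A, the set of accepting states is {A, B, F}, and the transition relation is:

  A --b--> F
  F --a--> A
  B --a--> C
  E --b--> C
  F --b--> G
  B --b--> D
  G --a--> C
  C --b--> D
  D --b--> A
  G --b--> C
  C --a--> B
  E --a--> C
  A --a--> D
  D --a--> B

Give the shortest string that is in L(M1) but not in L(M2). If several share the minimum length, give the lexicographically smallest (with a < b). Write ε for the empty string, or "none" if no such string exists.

aaa

The string aaa is accepted by M1 but not by M2.
No shorter string lies in the difference, and aaa is the lexicographically first length-3 string in L(M1) \ L(M2).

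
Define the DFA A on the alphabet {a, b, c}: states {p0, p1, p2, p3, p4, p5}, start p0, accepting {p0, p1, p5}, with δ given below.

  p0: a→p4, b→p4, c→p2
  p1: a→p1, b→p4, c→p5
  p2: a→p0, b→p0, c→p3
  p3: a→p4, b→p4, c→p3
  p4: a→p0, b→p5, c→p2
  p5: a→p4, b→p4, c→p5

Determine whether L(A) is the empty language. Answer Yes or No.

The empty string ε is accepted: the run p0 ends in the accepting state p0.
Since at least one string is accepted, L(A) is not empty.

No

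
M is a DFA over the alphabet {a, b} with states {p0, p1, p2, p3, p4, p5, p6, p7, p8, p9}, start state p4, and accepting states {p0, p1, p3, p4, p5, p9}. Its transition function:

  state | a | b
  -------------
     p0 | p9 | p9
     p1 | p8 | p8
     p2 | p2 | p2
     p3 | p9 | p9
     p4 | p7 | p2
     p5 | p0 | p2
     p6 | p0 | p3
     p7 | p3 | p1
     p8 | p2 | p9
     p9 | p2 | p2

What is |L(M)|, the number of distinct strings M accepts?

The useful subgraph on states {p1, p3, p4, p7, p8, p9} is acyclic, so L(M) is finite; the longest accepting path visits 5 useful states, giving maximum string length 4.
Counting accepting paths from p4 by length: 1 of length 0, 2 of length 2, 2 of length 3, 2 of length 4. Total 7.

7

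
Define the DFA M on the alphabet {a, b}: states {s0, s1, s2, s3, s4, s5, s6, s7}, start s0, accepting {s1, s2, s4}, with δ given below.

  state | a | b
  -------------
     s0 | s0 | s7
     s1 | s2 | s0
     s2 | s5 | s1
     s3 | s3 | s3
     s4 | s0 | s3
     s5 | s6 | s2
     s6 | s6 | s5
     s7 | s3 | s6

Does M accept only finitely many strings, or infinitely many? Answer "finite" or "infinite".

infinite

State s0 is reachable from the start and can reach an accepting state, and it lies on the cycle s0 → s0.
Traversing that cycle any number of times yields accepted strings of unbounded length, so the language is infinite.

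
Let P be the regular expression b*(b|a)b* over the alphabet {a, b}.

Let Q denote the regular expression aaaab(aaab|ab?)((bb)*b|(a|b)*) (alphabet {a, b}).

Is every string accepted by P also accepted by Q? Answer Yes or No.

The string a is in L(P) but not in L(Q).
So L(P) ⊄ L(Q).

No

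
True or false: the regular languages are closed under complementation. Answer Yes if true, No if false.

Yes

Take a complete DFA for L and swap accepting and non-accepting states; the resulting DFA accepts exactly Σ* \ L.
So the regular languages are closed under complement.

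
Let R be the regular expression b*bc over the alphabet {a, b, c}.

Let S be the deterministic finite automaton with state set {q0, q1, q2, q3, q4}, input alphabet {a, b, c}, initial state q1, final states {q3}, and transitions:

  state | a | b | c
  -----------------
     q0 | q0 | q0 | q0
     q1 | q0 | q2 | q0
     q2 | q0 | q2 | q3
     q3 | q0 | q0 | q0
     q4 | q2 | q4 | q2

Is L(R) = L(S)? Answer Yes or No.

Converting the expression R to a DFA (subset construction, then merging equivalent states) gives the minimal DFA with states {r0, r1, r2, r3}, start state r0, accepting states {r3} and transitions r0: a→r1, b→r2, c→r1; r1: a→r1, b→r1, c→r1; r2: a→r1, b→r2, c→r3; r3: a→r1, b→r1, c→r1.
Exploring the product automaton R × S from the start pair (r0, q1), following both machines on each input symbol, reaches 4 state pairs: (r0, q1), (r1, q0), (r2, q2), (r3, q3).
R accepts in {r3} and S accepts in {q3}. In every reachable pair the two components are either both accepting — (r3, q3) — or both non-accepting, so no string is accepted by exactly one of the machines: L(R) \ L(S) and L(S) \ L(R) are both empty.
Hence every string is accepted by R iff it is accepted by S, and the two languages coincide.

Yes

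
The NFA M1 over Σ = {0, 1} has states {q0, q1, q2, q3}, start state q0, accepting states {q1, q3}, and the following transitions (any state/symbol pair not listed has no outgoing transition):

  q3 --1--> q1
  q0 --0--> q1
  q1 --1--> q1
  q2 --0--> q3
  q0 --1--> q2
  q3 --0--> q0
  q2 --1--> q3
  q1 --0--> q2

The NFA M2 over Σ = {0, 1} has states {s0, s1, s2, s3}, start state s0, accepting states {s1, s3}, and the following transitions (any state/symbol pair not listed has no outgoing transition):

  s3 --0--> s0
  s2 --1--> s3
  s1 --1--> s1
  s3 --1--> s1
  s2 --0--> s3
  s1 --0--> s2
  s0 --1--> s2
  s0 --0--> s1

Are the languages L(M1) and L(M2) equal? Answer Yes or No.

Exploring the product automaton M1 × M2 from the start pair (q0, s0), following both machines on each input symbol, reaches 4 state pairs: (q0, s0), (q1, s1), (q2, s2), (q3, s3).
M1 accepts in {q1, q3} and M2 accepts in {s1, s3}. In every reachable pair the two components are either both accepting — (q1, s1), (q3, s3) — or both non-accepting, so no string is accepted by exactly one of the machines: L(M1) \ L(M2) and L(M2) \ L(M1) are both empty.
Hence every string is accepted by M1 iff it is accepted by M2, and the two languages coincide.

Yes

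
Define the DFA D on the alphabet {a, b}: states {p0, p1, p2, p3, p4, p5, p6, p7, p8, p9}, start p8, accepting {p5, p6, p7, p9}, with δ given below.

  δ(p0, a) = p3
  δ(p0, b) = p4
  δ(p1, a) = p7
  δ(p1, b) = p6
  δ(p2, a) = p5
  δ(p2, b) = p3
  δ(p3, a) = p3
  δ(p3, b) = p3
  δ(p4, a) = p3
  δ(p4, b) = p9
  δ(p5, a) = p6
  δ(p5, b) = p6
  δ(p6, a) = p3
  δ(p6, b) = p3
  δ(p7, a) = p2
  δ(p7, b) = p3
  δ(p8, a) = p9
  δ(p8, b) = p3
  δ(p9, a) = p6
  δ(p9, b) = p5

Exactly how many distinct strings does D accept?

The useful subgraph on states {p5, p6, p8, p9} is acyclic, so L(D) is finite; the longest accepting path visits 4 useful states, giving maximum string length 3.
Counting accepting paths from p8 by length: 1 of length 1, 2 of length 2, 2 of length 3. Total 5.

5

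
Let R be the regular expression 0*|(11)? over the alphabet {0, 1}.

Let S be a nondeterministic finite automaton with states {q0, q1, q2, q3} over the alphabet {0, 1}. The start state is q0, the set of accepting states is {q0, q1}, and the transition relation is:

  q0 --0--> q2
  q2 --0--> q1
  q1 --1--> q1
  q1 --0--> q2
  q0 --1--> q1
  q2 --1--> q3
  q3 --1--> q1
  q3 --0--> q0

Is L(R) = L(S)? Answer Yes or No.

The string 0 is accepted by R but rejected by S.
So L(R) ≠ L(S).

No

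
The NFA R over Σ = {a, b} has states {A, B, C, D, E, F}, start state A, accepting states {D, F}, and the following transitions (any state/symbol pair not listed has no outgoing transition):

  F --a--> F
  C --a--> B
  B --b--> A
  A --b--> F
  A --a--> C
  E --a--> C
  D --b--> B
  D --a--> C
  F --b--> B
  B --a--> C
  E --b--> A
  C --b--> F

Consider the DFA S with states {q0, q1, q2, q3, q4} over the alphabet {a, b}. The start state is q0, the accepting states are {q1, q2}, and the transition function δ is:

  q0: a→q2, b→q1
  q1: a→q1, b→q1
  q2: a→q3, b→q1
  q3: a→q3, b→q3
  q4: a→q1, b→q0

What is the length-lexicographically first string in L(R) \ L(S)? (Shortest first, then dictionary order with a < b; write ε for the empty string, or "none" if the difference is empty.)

aaab

The string aaab is accepted by R but not by S.
No shorter string lies in the difference, and aaab is the lexicographically first length-4 string in L(R) \ L(S).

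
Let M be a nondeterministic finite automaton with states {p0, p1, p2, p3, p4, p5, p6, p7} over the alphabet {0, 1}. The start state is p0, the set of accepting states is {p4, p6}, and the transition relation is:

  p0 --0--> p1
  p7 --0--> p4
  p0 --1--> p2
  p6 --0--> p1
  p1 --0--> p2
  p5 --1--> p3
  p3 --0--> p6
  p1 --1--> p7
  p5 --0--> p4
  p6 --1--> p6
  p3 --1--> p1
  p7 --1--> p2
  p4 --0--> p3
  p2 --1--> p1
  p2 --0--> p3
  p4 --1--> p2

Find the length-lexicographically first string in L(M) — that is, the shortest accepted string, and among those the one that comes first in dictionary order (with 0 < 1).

010

A breadth-first search from p0 reaches an accepting state first via the path p0 → p1 → p7 → p4 on input 010.
No string of length < 3 is accepted (BFS exhausts all shorter strings without reaching an accepting state), and 010 is the lexicographically least accepting string of length 3.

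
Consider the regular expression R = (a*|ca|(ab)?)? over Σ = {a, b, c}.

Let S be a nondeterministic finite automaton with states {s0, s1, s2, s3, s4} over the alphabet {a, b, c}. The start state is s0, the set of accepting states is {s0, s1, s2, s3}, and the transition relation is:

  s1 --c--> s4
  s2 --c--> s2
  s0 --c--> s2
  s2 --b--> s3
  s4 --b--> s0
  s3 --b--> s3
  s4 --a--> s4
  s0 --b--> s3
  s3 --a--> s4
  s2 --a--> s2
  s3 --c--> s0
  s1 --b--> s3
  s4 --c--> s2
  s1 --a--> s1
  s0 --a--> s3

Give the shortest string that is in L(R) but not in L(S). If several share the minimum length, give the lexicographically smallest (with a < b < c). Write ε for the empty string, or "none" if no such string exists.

aa

The string aa is accepted by R but not by S.
No shorter string lies in the difference, and aa is the lexicographically first length-2 string in L(R) \ L(S).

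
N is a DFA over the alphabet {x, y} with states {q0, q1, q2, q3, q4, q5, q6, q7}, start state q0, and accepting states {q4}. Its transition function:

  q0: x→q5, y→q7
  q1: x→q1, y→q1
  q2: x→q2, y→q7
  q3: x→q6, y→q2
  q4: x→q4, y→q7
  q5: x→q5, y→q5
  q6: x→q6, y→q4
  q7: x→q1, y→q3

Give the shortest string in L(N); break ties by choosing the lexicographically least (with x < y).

yyxy

A breadth-first search from q0 reaches an accepting state first via the path q0 → q7 → q3 → q6 → q4 on input yyxy.
No string of length < 4 is accepted (BFS exhausts all shorter strings without reaching an accepting state), and yyxy is the lexicographically least accepting string of length 4.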